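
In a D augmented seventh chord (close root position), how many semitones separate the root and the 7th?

Spelling the chord: D–F#–A#–C.
D to C is a minor seventh: 10 semitones.

10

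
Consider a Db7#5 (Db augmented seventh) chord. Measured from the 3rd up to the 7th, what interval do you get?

diminished fifth

The chord tones of Db+7 are Db, F, A, Cb.
So we need the interval from F up to Cb.
F up to Cb is 6 semitones, a half step narrower than a perfect fifth, so the interval is diminished.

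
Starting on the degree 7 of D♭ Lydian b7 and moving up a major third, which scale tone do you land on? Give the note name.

The scale is D♭ E♭ F G A♭ B♭ C♭.
The degree 7 is C♭; a major third above that is E♭ — scale degree 2.

Eb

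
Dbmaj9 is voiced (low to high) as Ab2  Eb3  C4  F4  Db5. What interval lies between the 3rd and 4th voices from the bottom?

perfect fourth

Those voices are C4 and F4.
C up to F spans 4 letter names and 5 semitones — a perfect fourth.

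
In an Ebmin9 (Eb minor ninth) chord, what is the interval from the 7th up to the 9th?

Ebm9 (Eb minor ninth) is spelled Eb, Gb, Bb, Db, F.
The 7th is Db and the 9th is F.
From Db to F is 4 semitones, exactly the major third.

major 3rd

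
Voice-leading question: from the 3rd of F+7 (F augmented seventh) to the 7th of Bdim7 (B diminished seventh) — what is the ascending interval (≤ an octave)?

diminished 8th

The 3rd of F+7 (F augmented seventh) is A; the 7th of Bdim7 (B diminished seventh) is Ab.
From A to Ab: 11 semitones over an octave = diminished.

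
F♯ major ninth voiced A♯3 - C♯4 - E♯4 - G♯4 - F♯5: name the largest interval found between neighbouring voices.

minor seventh

Adjacent intervals: A♯3→C♯4 = minor third; C♯4→E♯4 = major third; E♯4→G♯4 = minor third; G♯4→F♯5 = minor seventh.
The largest is G♯4 to F♯5, a minor seventh (10 semitones).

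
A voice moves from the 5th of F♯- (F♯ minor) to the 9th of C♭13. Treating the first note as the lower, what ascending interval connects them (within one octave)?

F♯- (F♯ minor) has C♯ as its 5th, and C♭13 has D♭ as its 9th.
C♯ up to D♭ is 0 semitones, a whole step narrower than a major second, so the interval is diminished.

d2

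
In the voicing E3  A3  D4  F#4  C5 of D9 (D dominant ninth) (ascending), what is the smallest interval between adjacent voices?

Adjacent intervals: E3→A3 = perfect fourth; A3→D4 = perfect fourth; D4→F#4 = major third; F#4→C5 = diminished fifth.
The smallest is D4 to F#4, a major third (4 semitones).

major third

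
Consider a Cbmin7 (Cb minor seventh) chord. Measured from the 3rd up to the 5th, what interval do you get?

major 3rd

Spelling the chord: Cb Ebb Gb Bbb.
The 3rd is Ebb and the 5th is Gb.
Ebb up to Gb spans 3 letter names and 4 semitones — a major third.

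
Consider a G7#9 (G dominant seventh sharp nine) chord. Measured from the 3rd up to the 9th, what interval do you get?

G7#9: G, B, D, F, A#.
3rd = B; 9th = A#.
B up to A# spans 7 letter names and 11 semitones — a major seventh.

major seventh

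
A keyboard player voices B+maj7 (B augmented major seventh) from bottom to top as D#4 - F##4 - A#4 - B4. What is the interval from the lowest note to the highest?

m6

The outer voices are D#4 and B4.
From D# to B: 8 semitones over a sixth = minor.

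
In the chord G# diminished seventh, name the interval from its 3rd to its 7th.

The chord tones of G#dim7 are G#-B-D-F.
3rd = B; 7th = F.
5 letter names make it a fifth; at 6 semitones (a half step narrower than perfect) the quality is diminished.

diminished fifth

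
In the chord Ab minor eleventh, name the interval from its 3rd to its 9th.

major 7th

Abm11 is spelled Ab Cb Eb Gb Bb Db.
That puts Cb below Bb.
Cb up to Bb spans 7 letter names and 11 semitones — a major seventh.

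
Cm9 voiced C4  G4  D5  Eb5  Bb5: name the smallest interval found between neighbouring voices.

Adjacent intervals: C4→G4 = perfect fifth; G4→D5 = perfect fifth; D5→Eb5 = minor second; Eb5→Bb5 = perfect fifth.
The smallest is D5 to Eb5, a minor second (1 semitone).

minor 2nd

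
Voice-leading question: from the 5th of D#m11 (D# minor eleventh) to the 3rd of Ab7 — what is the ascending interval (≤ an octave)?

diminished third

D#m11 (D# minor eleventh) has A# as its 5th, and Ab7 has C as its 3rd.
From A# to C: 2 semitones over a third = diminished.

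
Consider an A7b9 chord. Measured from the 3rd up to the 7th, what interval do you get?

Spelling the chord: A-C#-E-G-Bb.
The 3rd is C# and the 7th is G.
C# up to G is 6 semitones, a half step narrower than a perfect fifth, so the interval is diminished.

d5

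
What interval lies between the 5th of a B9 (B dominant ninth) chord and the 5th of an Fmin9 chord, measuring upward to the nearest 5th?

The 5th of B9 (B dominant ninth) is F♯; the 5th of Fmin9 is C.
From F♯ to C: 6 semitones over a fifth = diminished.

diminished fifth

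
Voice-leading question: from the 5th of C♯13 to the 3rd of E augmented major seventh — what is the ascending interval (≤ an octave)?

perfect 1st

C♯13 has G♯ as its 5th, and E augmented major seventh has G♯ as its 3rd.
G♯ up to G♯ spans 1 letter names and 0 semitones — a perfect unison.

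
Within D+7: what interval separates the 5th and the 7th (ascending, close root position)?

diminished third

The chord tones of D augmented seventh are D, F♯, A♯, C.
5th = A♯; 7th = C.
From A♯ to C: 2 semitones over a third = diminished.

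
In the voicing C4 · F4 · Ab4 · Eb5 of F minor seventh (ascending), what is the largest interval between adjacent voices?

Adjacent intervals: C4→F4 = perfect fourth; F4→Ab4 = minor third; Ab4→Eb5 = perfect fifth.
The largest is Ab4 to Eb5, a perfect fifth (7 semitones).

perfect fifth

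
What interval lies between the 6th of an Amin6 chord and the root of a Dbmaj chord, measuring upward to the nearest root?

Amin6 has F# as its 6th, and Dbmaj has Db as its root.
F# up to Db is 7 semitones, a whole step narrower than a major sixth, so the interval is diminished.

diminished 6th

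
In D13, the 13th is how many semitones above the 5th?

14

D dominant thirteenth: D, F♯, A, C, E, B.
A to B is a major ninth: 14 semitones.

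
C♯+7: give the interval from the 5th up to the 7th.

diminished 3rd

C♯ augmented seventh: C♯ E♯ G𝄪 B.
The 5th is G𝄪 and the 7th is B.
From G𝄪 to B: 2 semitones over a third = diminished.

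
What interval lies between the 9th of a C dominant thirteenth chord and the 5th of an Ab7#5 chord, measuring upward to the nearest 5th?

major second

C dominant thirteenth has D as its 9th, and Ab7#5 has E as its 5th.
D up to E spans 2 letter names and 2 semitones — a major second.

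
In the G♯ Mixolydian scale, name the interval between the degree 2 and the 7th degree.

minor 6th

Spelling the G♯ Mixolydian scale: G♯ A♯ B♯ C♯ D♯ E♯ F♯.
The degree 2 is A♯ and the scale degree 7 is F♯.
6 letter names make it a sixth; at 8 semitones (a half step narrower than major) the quality is minor.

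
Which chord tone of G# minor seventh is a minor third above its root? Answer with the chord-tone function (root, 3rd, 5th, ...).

G#min7: G# B D# F#.
The root is G#. A minor third above G# is B.
B is the chord's 3rd.

3rd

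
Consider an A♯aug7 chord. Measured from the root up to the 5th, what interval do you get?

Spelling the chord: A♯ C𝄪 E𝄪 G♯.
Root = A♯; 5th = E𝄪.
From A♯ to E𝄪: 8 semitones over a fifth = augmented.

augmented 5th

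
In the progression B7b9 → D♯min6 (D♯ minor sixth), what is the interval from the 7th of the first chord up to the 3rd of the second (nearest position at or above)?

B7b9 has A as its 7th, and D♯min6 (D♯ minor sixth) has F♯ as its 3rd.
A up to F♯ spans 6 letter names and 9 semitones — a major sixth.

M6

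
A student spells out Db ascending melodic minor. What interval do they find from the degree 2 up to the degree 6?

perfect fifth

The scale runs Db Eb Fb Gb Ab Bb C.
Degree 2 = Eb; scale degree 6 = Bb.
From Eb to Bb is 7 semitones, exactly the perfect fifth.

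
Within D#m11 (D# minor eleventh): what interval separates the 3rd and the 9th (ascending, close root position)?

The chord tones of D#m11 are D#–F#–A#–C#–E#–G#.
The 3rd is F# and the 9th is E#.
From F# to E# is 11 semitones, exactly the major seventh.

major seventh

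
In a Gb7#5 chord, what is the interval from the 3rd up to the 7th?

The chord tones of Gb7#5 (Gb augmented seventh) are Gb–Bb–D–Fb.
3rd = Bb; 7th = Fb.
Bb up to Fb is 6 semitones, a half step narrower than a perfect fifth, so the interval is diminished.
This 3–7 tritone is the characteristic tension at the heart of the dominant sound.

d5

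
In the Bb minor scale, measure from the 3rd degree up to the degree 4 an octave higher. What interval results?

Spelling the Bb minor scale: Bb C Db Eb F Gb Ab.
So we need the interval from Db up to Eb.
Db up to Eb spans 9 letter names and 14 semitones — a major ninth.

M9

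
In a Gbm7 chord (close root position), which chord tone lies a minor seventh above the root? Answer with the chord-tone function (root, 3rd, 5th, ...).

Spelling the chord: Gb-Bbb-Db-Fb.
The root is Gb. A minor seventh above Gb is Fb.
Fb is the chord's 7th.

7th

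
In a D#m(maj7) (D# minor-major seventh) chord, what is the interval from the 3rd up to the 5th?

major third

The chord tones of D#m(maj7) are D#–F#–A#–C##.
The 3rd is F# and the 5th is A#.
F# up to A# spans 3 letter names and 4 semitones — a major third.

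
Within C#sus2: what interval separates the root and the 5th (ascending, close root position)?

perfect 5th

The chord tones of C#sus2 are C#, D#, G#.
The root is C# and the 5th is G#.
C# up to G# spans 5 letter names and 7 semitones — a perfect fifth.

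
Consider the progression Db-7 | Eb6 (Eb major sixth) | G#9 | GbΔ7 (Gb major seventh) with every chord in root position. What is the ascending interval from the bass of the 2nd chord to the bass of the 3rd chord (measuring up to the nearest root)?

The roots are Eb and G#.
From Eb to G#: 5 semitones over a third = augmented.

augmented third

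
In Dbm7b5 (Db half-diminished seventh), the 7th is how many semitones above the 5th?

Dbm7b5 (Db half-diminished seventh): Db-Fb-Abb-Cb.
Abb to Cb is a major third: 4 semitones.

4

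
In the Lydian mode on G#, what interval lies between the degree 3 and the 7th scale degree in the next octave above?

perfect twelfth

Spelling the Lydian mode on G#: G# A# B# C## D# E# F##.
The degree 3 is B# and the 7th scale degree (up an octave) is F##.
From B# to F## is 19 semitones, exactly the perfect twelfth.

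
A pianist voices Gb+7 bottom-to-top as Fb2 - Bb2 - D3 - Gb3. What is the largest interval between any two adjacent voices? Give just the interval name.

Adjacent intervals: Fb2→Bb2 = augmented fourth; Bb2→D3 = major third; D3→Gb3 = diminished fourth.
The largest is Fb2 to Bb2, an augmented fourth (6 semitones).

augmented fourth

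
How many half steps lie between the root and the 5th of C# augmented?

8

C# augmented is spelled C#-E#-G##.
C# to G## is an augmented fifth: 8 semitones.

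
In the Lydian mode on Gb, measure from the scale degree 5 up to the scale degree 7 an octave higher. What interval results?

The scale runs Gb Ab Bb C Db Eb F.
So we need the interval from Db up to F.
Counting 10 letters and 16 half steps from Db gives a major tenth.

major tenth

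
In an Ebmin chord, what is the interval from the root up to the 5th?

perfect fifth

Spelling the chord: Eb, Gb, Bb.
Root = Eb; 5th = Bb.
Counting 5 letters and 7 half steps from Eb gives a perfect fifth.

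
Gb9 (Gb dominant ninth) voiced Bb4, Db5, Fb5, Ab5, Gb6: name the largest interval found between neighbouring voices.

Adjacent intervals: Bb4→Db5 = minor third; Db5→Fb5 = minor third; Fb5→Ab5 = major third; Ab5→Gb6 = minor seventh.
The largest is Ab5 to Gb6, a minor seventh (10 semitones).

m7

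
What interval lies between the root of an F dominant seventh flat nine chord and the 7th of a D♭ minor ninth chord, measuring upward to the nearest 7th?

F dominant seventh flat nine has F as its root, and D♭ minor ninth has C♭ as its 7th.
From F to C♭: 6 semitones over a fifth = diminished.

diminished 5th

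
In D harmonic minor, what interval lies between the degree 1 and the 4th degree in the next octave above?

The scale runs D E F G A B♭ C♯.
So we need the interval from D up to G.
Counting 11 letters and 17 half steps from D gives a perfect eleventh.

perfect eleventh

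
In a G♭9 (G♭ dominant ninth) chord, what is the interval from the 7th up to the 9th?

G♭ dominant ninth is spelled G♭-B♭-D♭-F♭-A♭.
7th = F♭; 9th = A♭.
F♭ up to A♭ spans 3 letter names and 4 semitones — a major third.

major third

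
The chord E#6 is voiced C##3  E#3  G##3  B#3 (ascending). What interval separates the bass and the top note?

m7

The outer voices are C##3 and B#3.
C## up to B# is 10 semitones, a half step narrower than a major seventh, so the interval is minor.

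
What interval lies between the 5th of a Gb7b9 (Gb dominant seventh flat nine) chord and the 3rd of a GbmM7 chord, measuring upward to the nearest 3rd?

m6

The 5th of Gb7b9 (Gb dominant seventh flat nine) is Db; the 3rd of GbmM7 is Bbb.
Db up to Bbb is 8 semitones, a half step narrower than a major sixth, so the interval is minor.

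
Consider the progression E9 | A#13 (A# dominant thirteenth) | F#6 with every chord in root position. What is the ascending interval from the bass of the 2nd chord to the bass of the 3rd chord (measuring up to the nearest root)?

The roots are A# and F#.
6 letter names make it a sixth; at 8 semitones (a half step narrower than major) the quality is minor.

m6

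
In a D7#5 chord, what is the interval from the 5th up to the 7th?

D augmented seventh: D, F♯, A♯, C.
5th = A♯; 7th = C.
From A♯ to C: 2 semitones over a third = diminished.

d3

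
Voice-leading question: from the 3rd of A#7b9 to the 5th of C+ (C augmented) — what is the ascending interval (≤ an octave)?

diminished fifth

The 3rd of A#7b9 is C##; the 5th of C+ (C augmented) is G#.
From C## to G#: 6 semitones over a fifth = diminished.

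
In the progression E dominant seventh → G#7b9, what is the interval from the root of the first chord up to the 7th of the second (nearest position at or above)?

The root of E dominant seventh is E; the 7th of G#7b9 is F#.
E up to F# spans 2 letter names and 2 semitones — a major second.

major second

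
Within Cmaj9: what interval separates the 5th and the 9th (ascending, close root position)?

Spelling the chord: C, E, G, B, D.
So we need the interval from G up to D.
G up to D spans 5 letter names and 7 semitones — a perfect fifth.

P5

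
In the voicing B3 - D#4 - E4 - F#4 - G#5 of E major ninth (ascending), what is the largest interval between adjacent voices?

M9

Adjacent intervals: B3→D#4 = major third; D#4→E4 = minor second; E4→F#4 = major second; F#4→G#5 = major ninth.
The largest is F#4 to G#5, a major ninth (14 semitones).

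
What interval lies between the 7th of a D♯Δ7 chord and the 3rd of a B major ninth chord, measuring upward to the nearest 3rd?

minor second

The 7th of D♯Δ7 is C𝄪; the 3rd of B major ninth is D♯.
From C𝄪 to D♯: 1 semitone over a second = minor.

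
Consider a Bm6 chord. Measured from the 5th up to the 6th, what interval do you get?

Spelling the chord: B D F# G#.
So we need the interval from F# up to G#.
F# up to G# spans 2 letter names and 2 semitones — a major second.

major second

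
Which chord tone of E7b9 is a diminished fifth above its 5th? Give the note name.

E dominant seventh flat nine: E–G♯–B–D–F.
The 5th is B. A diminished fifth above B is F.
F is the chord's 9th.

F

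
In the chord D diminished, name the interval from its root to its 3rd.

D° (D diminished): D F Ab.
So we need the interval from D up to F.
From D to F: 3 semitones over a third = minor.

minor third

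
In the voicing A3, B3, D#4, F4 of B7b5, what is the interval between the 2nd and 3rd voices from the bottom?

major third

Those voices are B3 and D#4.
Counting 3 letters and 4 half steps from B gives a major third.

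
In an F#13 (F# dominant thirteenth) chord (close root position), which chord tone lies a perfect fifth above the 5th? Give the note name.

G#

F# dominant thirteenth is spelled F# A# C# E G# D#.
The 5th is C#. A perfect fifth above C# is G#.
G# is the chord's 9th.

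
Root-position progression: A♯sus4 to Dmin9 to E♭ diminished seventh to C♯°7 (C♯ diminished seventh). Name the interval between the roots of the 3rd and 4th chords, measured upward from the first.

The roots are E♭ and C♯.
6 letter names make it a sixth; at 10 semitones (a half step wider than major) the quality is augmented.

augmented sixth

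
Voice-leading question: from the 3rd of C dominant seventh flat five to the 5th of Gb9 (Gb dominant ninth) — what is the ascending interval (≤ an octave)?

diminished seventh

C dominant seventh flat five has E as its 3rd, and Gb9 (Gb dominant ninth) has Db as its 5th.
From E to Db: 9 semitones over a seventh = diminished.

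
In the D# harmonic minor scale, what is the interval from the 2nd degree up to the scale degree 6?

D# harmonic minor: D# E# F# G# A# B C##.
That puts E# below B.
5 letter names make it a fifth; at 6 semitones (a half step narrower than perfect) the quality is diminished.

diminished 5th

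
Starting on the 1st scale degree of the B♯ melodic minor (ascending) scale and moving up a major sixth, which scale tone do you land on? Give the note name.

G##

The scale is B♯ C𝄪 D♯ E♯ F𝄪 G𝄪 A𝄪.
The 1st scale degree is B♯; a major sixth above that is G𝄪 — scale degree 6.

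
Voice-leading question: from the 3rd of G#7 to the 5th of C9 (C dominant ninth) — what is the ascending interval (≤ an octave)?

G#7 has B# as its 3rd, and C9 (C dominant ninth) has G as its 5th.
B# up to G is 7 semitones, a whole step narrower than a major sixth, so the interval is diminished.

diminished sixth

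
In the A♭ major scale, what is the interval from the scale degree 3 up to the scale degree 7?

A♭ major: A♭ B♭ C D♭ E♭ F G.
So we need the interval from C up to G.
Counting 5 letters and 7 half steps from C gives a perfect fifth.

perfect fifth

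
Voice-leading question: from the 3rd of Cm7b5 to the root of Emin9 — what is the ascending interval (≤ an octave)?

The 3rd of Cm7b5 is Eb; the root of Emin9 is E.
Eb up to E is 1 semitone, a half step wider than a perfect unison, so the interval is augmented.

augmented unison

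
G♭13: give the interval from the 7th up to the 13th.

major seventh

G♭13 is spelled G♭, B♭, D♭, F♭, A♭, E♭.
That puts F♭ below E♭.
Counting 7 letters and 11 half steps from F♭ gives a major seventh.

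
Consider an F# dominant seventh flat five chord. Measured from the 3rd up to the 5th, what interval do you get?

F#7b5 (F# dominant seventh flat five) is spelled F#–A#–C–E.
The 3rd is A# and the 5th is C.
A# up to C is 2 semitones, a whole step narrower than a major third, so the interval is diminished.

diminished third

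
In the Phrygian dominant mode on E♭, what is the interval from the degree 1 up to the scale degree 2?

E♭ phrygian dominant: E♭ F♭ G A♭ B♭ C♭ D♭.
The degree 1 is E♭ and the scale degree 2 is F♭.
E♭ up to F♭ is 1 semitone, a half step narrower than a major second, so the interval is minor.

minor second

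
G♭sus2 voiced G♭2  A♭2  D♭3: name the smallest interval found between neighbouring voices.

Adjacent intervals: G♭2→A♭2 = major second; A♭2→D♭3 = perfect fourth.
The smallest is G♭2 to A♭2, a major second (2 semitones).

major second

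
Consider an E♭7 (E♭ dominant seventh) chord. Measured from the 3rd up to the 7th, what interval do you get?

Spelling the chord: E♭ G B♭ D♭.
So we need the interval from G up to D♭.
G up to D♭ is 6 semitones, a half step narrower than a perfect fifth, so the interval is diminished.

diminished 5th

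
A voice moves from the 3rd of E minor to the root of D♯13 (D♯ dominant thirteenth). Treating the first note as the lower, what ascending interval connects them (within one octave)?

A5

E minor has G as its 3rd, and D♯13 (D♯ dominant thirteenth) has D♯ as its root.
G up to D♯ is 8 semitones, a half step wider than a perfect fifth, so the interval is augmented.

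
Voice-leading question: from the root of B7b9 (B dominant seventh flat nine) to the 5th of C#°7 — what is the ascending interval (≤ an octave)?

B7b9 (B dominant seventh flat nine) has B as its root, and C#°7 has G as its 5th.
B up to G is 8 semitones, a half step narrower than a major sixth, so the interval is minor.

minor sixth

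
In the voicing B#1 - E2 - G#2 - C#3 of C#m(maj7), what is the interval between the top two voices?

P4

Those voices are G#2 and C#3.
G# up to C# spans 4 letter names and 5 semitones — a perfect fourth.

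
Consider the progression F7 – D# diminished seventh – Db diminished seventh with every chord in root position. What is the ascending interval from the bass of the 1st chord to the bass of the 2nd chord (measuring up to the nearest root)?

The roots are F and D#.
F up to D# is 10 semitones, a half step wider than a major sixth, so the interval is augmented.

A6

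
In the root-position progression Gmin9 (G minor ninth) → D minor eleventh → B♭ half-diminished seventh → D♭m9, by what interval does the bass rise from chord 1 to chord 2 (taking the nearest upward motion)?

perfect 5th

The roots are G and D.
Counting 5 letters and 7 half steps from G gives a perfect fifth.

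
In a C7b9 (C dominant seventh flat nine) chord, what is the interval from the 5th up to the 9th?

C7b9: C-E-G-B♭-D♭.
The 5th is G and the 9th is D♭.
From G to D♭: 6 semitones over a fifth = diminished.

diminished fifth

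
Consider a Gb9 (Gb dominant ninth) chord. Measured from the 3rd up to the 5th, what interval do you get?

minor 3rd

Spelling the chord: Gb Bb Db Fb Ab.
3rd = Bb; 5th = Db.
3 letter names make it a third; at 3 semitones (a half step narrower than major) the quality is minor.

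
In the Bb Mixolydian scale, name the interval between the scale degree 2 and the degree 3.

M2

The scale runs Bb C D Eb F G Ab.
That puts C below D.
C up to D spans 2 letter names and 2 semitones — a major second.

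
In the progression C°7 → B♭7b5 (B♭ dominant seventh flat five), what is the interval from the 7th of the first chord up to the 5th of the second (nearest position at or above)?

perfect 5th

The 7th of C°7 is B𝄫; the 5th of B♭7b5 (B♭ dominant seventh flat five) is F♭.
Counting 5 letters and 7 half steps from B𝄫 gives a perfect fifth.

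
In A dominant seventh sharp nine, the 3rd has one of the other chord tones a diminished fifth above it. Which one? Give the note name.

A7#9: A, C♯, E, G, B♯.
The 3rd is C♯. A diminished fifth above C♯ is G.
G is the chord's 7th.

G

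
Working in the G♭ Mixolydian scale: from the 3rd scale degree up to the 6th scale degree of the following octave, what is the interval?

The scale runs G♭ A♭ B♭ C♭ D♭ E♭ F♭.
So we need the interval from B♭ up to E♭.
B♭ up to E♭ spans 11 letter names and 17 semitones — a perfect eleventh.

perfect eleventh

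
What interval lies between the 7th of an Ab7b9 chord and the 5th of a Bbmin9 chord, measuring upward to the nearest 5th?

The 7th of Ab7b9 is Gb; the 5th of Bbmin9 is F.
Counting 7 letters and 11 half steps from Gb gives a major seventh.

major 7th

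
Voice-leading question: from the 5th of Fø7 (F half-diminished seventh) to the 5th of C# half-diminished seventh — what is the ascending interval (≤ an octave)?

Fø7 (F half-diminished seventh) has Cb as its 5th, and C# half-diminished seventh has G as its 5th.
5 letter names make it a fifth; at 8 semitones (a half step wider than perfect) the quality is augmented.

augmented fifth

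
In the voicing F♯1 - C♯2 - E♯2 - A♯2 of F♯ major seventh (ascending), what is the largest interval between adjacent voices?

perfect fifth

Adjacent intervals: F♯1→C♯2 = perfect fifth; C♯2→E♯2 = major third; E♯2→A♯2 = perfect fourth.
The largest is F♯1 to C♯2, a perfect fifth (7 semitones).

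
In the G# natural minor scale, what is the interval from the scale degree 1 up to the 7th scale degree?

minor seventh

Spelling the G# natural minor scale: G# A# B C# D# E F#.
The scale degree 1 is G# and the 7th scale degree is F#.
From G# to F#: 10 semitones over a seventh = minor.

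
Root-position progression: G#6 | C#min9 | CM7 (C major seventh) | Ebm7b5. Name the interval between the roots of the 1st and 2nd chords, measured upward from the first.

The roots are G# and C#.
G# up to C# spans 4 letter names and 5 semitones — a perfect fourth.

perfect fourth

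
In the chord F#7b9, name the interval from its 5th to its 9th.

F#7b9 (F# dominant seventh flat nine): F#-A#-C#-E-G.
So we need the interval from C# up to G.
5 letter names make it a fifth; at 6 semitones (a half step narrower than perfect) the quality is diminished.

diminished fifth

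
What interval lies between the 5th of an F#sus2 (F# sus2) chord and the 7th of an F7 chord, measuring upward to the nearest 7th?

The 5th of F#sus2 (F# sus2) is C#; the 7th of F7 is Eb.
3 letter names make it a third; at 2 semitones (a whole step narrower than major) the quality is diminished.

diminished 3rd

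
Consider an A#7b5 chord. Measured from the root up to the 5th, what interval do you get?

Spelling the chord: A#-C##-E-G#.
That puts A# below E.
5 letter names make it a fifth; at 6 semitones (a half step narrower than perfect) the quality is diminished.

diminished fifth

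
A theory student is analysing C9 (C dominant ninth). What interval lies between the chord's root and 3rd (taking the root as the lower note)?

M3

C dominant ninth is spelled C E G B♭ D.
The root is C and the 3rd is E.
C up to E spans 3 letter names and 4 semitones — a major third.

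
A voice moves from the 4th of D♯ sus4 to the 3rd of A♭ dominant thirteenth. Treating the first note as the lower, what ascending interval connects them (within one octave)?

D♯ sus4 has G♯ as its 4th, and A♭ dominant thirteenth has C as its 3rd.
From G♯ to C: 4 semitones over a fourth = diminished.

diminished fourth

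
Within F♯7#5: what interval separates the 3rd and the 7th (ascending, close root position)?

The chord tones of F♯ augmented seventh are F♯–A♯–C𝄪–E.
That puts A♯ below E.
From A♯ to E: 6 semitones over a fifth = diminished.

diminished fifth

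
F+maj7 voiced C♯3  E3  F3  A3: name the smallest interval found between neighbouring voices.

minor second

Adjacent intervals: C♯3→E3 = minor third; E3→F3 = minor second; F3→A3 = major third.
The smallest is E3 to F3, a minor second (1 semitone).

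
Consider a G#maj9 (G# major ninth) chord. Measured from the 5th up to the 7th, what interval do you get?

M3

The chord tones of G#maj9 are G# B# D# F## A#.
5th = D#; 7th = F##.
From D# to F## is 4 semitones, exactly the major third.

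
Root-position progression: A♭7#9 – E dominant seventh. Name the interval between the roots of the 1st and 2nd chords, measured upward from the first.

The roots are A♭ and E.
A♭ up to E is 8 semitones, a half step wider than a perfect fifth, so the interval is augmented.

augmented fifth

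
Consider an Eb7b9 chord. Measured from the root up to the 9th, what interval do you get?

Eb7b9 (Eb dominant seventh flat nine): Eb G Bb Db Fb.
So we need the interval from Eb up to Fb.
9 letter names make it a ninth; at 13 semitones (a half step narrower than major) the quality is minor.

minor 9th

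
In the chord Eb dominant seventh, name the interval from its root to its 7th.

Eb7 (Eb dominant seventh): Eb G Bb Db.
Root = Eb; 7th = Db.
From Eb to Db: 10 semitones over a seventh = minor.

minor 7th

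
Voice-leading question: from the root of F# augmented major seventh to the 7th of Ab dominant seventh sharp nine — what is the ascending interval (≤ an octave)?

diminished second

F# augmented major seventh has F# as its root, and Ab dominant seventh sharp nine has Gb as its 7th.
2 letter names make it a second; at 0 semitones (a whole step narrower than major) the quality is diminished.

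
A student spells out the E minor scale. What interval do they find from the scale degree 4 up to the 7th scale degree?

E natural minor: E F# G A B C D.
The scale degree 4 is A and the scale degree 7 is D.
Counting 4 letters and 5 half steps from A gives a perfect fourth.

P4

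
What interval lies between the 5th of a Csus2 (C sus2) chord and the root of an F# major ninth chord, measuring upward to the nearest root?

major seventh

Csus2 (C sus2) has G as its 5th, and F# major ninth has F# as its root.
Counting 7 letters and 11 half steps from G gives a major seventh.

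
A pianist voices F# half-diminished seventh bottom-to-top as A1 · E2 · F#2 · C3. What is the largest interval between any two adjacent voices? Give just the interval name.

Adjacent intervals: A1→E2 = perfect fifth; E2→F#2 = major second; F#2→C3 = diminished fifth.
The largest is A1 to E2, a perfect fifth (7 semitones).

perfect fifth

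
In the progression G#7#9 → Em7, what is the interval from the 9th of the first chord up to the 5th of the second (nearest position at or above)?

G#7#9 has A## as its 9th, and Em7 has B as its 5th.
2 letter names make it a second; at 0 semitones (a whole step narrower than major) the quality is diminished.

d2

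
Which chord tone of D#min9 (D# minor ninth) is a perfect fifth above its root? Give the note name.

Spelling the chord: D# F# A# C# E#.
The root is D#. A perfect fifth above D# is A#.
A# is the chord's 5th.

A#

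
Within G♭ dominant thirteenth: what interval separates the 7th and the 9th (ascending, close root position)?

M3

G♭13 is spelled G♭, B♭, D♭, F♭, A♭, E♭.
So we need the interval from F♭ up to A♭.
From F♭ to A♭ is 4 semitones, exactly the major third.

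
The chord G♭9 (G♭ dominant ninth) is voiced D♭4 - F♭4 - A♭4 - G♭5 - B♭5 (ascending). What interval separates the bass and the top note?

major thirteenth

The outer voices are D♭4 and B♭5.
From D♭ to B♭ is 21 semitones, exactly the major thirteenth.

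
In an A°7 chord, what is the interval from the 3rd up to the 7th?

diminished 5th

Spelling the chord: A–C–E♭–G♭.
3rd = C; 7th = G♭.
From C to G♭: 6 semitones over a fifth = diminished.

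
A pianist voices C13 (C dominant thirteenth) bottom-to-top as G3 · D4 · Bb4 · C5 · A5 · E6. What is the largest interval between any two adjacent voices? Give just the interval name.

major 6th

Adjacent intervals: G3→D4 = perfect fifth; D4→Bb4 = minor sixth; Bb4→C5 = major second; C5→A5 = major sixth; A5→E6 = perfect fifth.
The largest is C5 to A5, a major sixth (9 semitones).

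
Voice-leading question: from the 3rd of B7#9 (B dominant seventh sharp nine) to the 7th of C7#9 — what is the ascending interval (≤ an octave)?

d6

B7#9 (B dominant seventh sharp nine) has D# as its 3rd, and C7#9 has Bb as its 7th.
D# up to Bb is 7 semitones, a whole step narrower than a major sixth, so the interval is diminished.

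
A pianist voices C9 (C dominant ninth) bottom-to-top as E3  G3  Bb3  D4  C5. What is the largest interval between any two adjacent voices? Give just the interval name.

Adjacent intervals: E3→G3 = minor third; G3→Bb3 = minor third; Bb3→D4 = major third; D4→C5 = minor seventh.
The largest is D4 to C5, a minor seventh (10 semitones).

m7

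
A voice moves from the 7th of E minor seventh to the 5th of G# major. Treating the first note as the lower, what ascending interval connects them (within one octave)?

augmented unison

The 7th of E minor seventh is D; the 5th of G# major is D#.
D up to D# is 1 semitone, a half step wider than a perfect unison, so the interval is augmented.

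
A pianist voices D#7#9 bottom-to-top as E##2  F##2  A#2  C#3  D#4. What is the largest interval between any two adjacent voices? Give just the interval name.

Adjacent intervals: E##2→F##2 = minor second; F##2→A#2 = minor third; A#2→C#3 = minor third; C#3→D#4 = major ninth.
The largest is C#3 to D#4, a major ninth (14 semitones).

major ninth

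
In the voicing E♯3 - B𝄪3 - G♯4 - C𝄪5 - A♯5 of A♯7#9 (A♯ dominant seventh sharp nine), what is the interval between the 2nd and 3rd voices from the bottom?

Those voices are B𝄪3 and G♯4.
6 letter names make it a sixth; at 7 semitones (a whole step narrower than major) the quality is diminished.

diminished 6th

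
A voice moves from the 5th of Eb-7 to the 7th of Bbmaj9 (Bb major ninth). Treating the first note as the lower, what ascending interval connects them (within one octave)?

M7

The 5th of Eb-7 is Bb; the 7th of Bbmaj9 (Bb major ninth) is A.
From Bb to A is 11 semitones, exactly the major seventh.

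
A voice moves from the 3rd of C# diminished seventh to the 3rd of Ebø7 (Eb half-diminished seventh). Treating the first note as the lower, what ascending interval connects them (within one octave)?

C# diminished seventh has E as its 3rd, and Ebø7 (Eb half-diminished seventh) has Gb as its 3rd.
E up to Gb is 2 semitones, a whole step narrower than a major third, so the interval is diminished.

diminished third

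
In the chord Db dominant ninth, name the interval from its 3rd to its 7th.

Db dominant ninth is spelled Db F Ab Cb Eb.
3rd = F; 7th = Cb.
From F to Cb: 6 semitones over a fifth = diminished.
This 3–7 tritone is the characteristic tension at the heart of the dominant sound.

d5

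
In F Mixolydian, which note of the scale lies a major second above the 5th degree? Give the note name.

D

The scale is F G A Bb C D Eb.
The 5th degree is C; a major second above that is D — scale degree 6.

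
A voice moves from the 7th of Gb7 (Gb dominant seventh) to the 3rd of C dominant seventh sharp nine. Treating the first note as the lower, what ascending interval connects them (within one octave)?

The 7th of Gb7 (Gb dominant seventh) is Fb; the 3rd of C dominant seventh sharp nine is E.
Fb up to E is 12 semitones, a half step wider than a major seventh, so the interval is augmented.

augmented seventh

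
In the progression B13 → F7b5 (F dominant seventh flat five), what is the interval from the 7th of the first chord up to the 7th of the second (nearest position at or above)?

d5

The 7th of B13 is A; the 7th of F7b5 (F dominant seventh flat five) is Eb.
5 letter names make it a fifth; at 6 semitones (a half step narrower than perfect) the quality is diminished.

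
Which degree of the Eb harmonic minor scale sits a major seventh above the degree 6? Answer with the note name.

The scale is Eb F Gb Ab Bb Cb D.
The degree 6 is Cb; a major seventh above that is Bb — scale degree 5.

Bb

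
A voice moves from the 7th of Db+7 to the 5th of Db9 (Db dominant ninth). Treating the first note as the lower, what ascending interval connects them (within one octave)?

major 6th

The 7th of Db+7 is Cb; the 5th of Db9 (Db dominant ninth) is Ab.
Cb up to Ab spans 6 letter names and 9 semitones — a major sixth.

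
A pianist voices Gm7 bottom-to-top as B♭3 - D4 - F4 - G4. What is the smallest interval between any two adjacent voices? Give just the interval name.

Adjacent intervals: B♭3→D4 = major third; D4→F4 = minor third; F4→G4 = major second.
The smallest is F4 to G4, a major second (2 semitones).

major second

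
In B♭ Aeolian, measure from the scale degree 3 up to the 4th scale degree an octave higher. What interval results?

The scale runs B♭ C D♭ E♭ F G♭ A♭.
Scale degree 3 = D♭; degree 4 (up an octave) = E♭.
From D♭ to E♭ is 14 semitones, exactly the major ninth.

major 9th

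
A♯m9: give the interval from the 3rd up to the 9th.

major 7th

A♯m9: A♯, C♯, E♯, G♯, B♯.
That puts C♯ below B♯.
Counting 7 letters and 11 half steps from C♯ gives a major seventh.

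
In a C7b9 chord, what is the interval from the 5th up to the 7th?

minor 3rd

C7b9 is spelled C-E-G-Bb-Db.
That puts G below Bb.
3 letter names make it a third; at 3 semitones (a half step narrower than major) the quality is minor.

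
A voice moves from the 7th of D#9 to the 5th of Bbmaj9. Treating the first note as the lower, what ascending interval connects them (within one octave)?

D#9 has C# as its 7th, and Bbmaj9 has F as its 5th.
4 letter names make it a fourth; at 4 semitones (a half step narrower than perfect) the quality is diminished.

d4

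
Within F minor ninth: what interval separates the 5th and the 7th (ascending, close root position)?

m3

Fmin9 (F minor ninth): F–A♭–C–E♭–G.
So we need the interval from C up to E♭.
3 letter names make it a third; at 3 semitones (a half step narrower than major) the quality is minor.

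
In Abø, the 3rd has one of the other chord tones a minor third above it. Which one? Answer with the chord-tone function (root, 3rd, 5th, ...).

Abm7b5 (Ab half-diminished seventh): Ab, Cb, Ebb, Gb.
The 3rd is Cb. A minor third above Cb is Ebb.
Ebb is the chord's 5th.

5th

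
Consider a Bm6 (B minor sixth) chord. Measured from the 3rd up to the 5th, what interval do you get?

Bmin6: B-D-F#-G#.
So we need the interval from D up to F#.
From D to F# is 4 semitones, exactly the major third.

major 3rd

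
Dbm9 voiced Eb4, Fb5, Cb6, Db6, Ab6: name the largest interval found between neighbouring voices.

Adjacent intervals: Eb4→Fb5 = minor ninth; Fb5→Cb6 = perfect fifth; Cb6→Db6 = major second; Db6→Ab6 = perfect fifth.
The largest is Eb4 to Fb5, a minor ninth (13 semitones).

minor ninth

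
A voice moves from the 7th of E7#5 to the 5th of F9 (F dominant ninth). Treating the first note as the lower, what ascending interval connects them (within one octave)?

The 7th of E7#5 is D; the 5th of F9 (F dominant ninth) is C.
D up to C is 10 semitones, a half step narrower than a major seventh, so the interval is minor.

minor seventh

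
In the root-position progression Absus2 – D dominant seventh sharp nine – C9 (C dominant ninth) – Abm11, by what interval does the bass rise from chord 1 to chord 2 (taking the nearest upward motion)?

augmented fourth

The roots are Ab and D.
From Ab to D: 6 semitones over a fourth = augmented.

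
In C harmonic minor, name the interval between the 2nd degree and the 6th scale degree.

The scale runs C D Eb F G Ab B.
2nd degree = D; 6th scale degree = Ab.
From D to Ab: 6 semitones over a fifth = diminished.

diminished 5th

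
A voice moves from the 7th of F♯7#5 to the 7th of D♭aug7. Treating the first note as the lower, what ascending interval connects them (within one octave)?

F♯7#5 has E as its 7th, and D♭aug7 has C♭ as its 7th.
6 letter names make it a sixth; at 7 semitones (a whole step narrower than major) the quality is diminished.

diminished sixth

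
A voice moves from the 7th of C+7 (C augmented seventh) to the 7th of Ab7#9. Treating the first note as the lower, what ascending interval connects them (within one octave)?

minor sixth

The 7th of C+7 (C augmented seventh) is Bb; the 7th of Ab7#9 is Gb.
6 letter names make it a sixth; at 8 semitones (a half step narrower than major) the quality is minor.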